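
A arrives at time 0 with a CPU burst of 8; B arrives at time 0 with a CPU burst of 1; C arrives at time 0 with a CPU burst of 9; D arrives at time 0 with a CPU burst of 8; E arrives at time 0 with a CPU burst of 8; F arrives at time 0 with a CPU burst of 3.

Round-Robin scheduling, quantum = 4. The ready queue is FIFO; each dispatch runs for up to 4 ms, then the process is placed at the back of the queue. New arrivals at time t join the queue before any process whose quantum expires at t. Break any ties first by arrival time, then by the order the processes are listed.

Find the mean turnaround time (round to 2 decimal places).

Gantt: | A 0-4 | B 4-5 | C 5-9 | D 9-13 | E 13-17 | F 17-20 | A 20-24 | C 24-28 | D 28-32 | E 32-36 | C 36-37 |
Completion: A=24  B=5  C=37  D=32  E=36  F=20
Turnaround times: A=24, B=5, C=37, D=32, E=36, F=20
Average turnaround = (24+5+37+32+36+20) / 6 = 154/6 = 25.67

25.67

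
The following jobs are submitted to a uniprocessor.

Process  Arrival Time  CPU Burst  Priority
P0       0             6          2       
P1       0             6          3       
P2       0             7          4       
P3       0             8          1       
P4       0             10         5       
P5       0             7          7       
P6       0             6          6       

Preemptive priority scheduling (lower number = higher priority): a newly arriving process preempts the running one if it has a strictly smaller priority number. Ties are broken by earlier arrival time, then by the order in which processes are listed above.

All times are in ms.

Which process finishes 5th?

P4

Timeline: | P3 0-8 | P0 8-14 | P1 14-20 | P2 20-27 | P4 27-37 | P6 37-43 | P5 43-50 |
Completion: P0=14  P1=20  P2=27  P3=8  P4=37  P5=50  P6=43
Turnaround (C−A): P0=14  P1=20  P2=27  P3=8  P4=37  P5=50  P6=43
Finish order: P3 → P0 → P1 → P2 → P4 → P6 → P5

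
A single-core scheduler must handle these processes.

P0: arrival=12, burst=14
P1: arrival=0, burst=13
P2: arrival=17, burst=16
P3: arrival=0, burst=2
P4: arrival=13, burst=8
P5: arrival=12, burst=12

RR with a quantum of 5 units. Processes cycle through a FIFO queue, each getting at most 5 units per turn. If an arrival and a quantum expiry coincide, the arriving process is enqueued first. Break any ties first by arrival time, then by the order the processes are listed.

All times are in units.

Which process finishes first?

P3

Gantt: | P1 0-5 | P3 5-7 | P1 7-12 | P0 12-17 | P5 17-22 | P1 22-25 | P4 25-30 | P2 30-35 | P0 35-40 | P5 40-45 | P4 45-48 | P2 48-53 | P0 53-57 | P5 57-59 | P2 59-65 |
Completion: P0=57  P1=25  P2=65  P3=7  P4=48  P5=59
Finish order: P3 → P1 → P4 → P0 → P5 → P2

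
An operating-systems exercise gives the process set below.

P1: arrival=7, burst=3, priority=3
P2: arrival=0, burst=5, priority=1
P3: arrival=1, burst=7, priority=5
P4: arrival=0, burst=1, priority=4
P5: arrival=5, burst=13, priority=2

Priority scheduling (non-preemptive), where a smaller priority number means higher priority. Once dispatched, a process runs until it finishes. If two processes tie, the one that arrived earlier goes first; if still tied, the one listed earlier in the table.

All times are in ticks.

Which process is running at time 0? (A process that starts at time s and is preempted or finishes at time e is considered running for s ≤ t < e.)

P2

Schedule: | P2 0-5 | P5 5-18 | P1 18-21 | P4 21-22 | P3 22-29 |
Completion: P1=21  P2=5  P3=29  P4=22  P5=18
Turnaround (C−A): P1=14  P2=5  P3=28  P4=22  P5=13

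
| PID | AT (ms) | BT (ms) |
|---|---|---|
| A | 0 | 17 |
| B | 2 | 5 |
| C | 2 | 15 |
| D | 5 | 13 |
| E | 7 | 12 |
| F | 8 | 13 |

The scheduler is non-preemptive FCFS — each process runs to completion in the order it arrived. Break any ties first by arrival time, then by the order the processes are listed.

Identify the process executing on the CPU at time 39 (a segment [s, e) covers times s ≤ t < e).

D

Schedule: | A 0-17 | B 17-22 | C 22-37 | D 37-50 | E 50-62 | F 62-75 |
Completion: A=17  B=22  C=37  D=50  E=62  F=75
Turnaround (C−A): A=17  B=20  C=35  D=45  E=55  F=67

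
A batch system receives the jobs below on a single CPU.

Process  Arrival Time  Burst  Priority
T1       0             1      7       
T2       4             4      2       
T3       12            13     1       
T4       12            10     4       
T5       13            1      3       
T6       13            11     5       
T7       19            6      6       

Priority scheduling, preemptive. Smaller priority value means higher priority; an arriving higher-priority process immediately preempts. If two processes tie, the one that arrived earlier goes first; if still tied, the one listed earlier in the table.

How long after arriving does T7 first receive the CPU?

Schedule: | T1 0-1 | idle 1-4 | T2 4-8 | idle 8-12 | T3 12-25 | T5 25-26 | T4 26-36 | T6 36-47 | T7 47-53 |
Completion: T1=1  T2=8  T3=25  T4=36  T5=26  T6=47  T7=53
Response(T7) = first start − arrival = 47 − 19 = 28

28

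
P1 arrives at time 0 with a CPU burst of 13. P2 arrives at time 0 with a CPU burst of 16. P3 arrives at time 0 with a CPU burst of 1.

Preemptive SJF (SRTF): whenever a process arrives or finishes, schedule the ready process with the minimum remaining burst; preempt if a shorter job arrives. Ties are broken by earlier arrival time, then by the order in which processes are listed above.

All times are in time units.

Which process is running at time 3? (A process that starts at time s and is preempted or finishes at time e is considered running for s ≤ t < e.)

Timeline: | P3 0-1 | P1 1-14 | P2 14-30 |
Completion: P1=14  P2=30  P3=1
Turnaround (C−A): P1=14  P2=30  P3=1

P1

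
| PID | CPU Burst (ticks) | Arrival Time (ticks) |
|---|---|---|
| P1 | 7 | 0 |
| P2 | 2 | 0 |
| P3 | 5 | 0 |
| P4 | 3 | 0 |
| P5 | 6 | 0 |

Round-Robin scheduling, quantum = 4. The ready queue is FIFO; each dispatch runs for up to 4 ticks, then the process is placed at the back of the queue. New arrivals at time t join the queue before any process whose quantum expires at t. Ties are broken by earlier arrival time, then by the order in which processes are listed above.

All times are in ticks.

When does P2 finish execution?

6

Schedule: | P1 0-4 | P2 4-6 | P3 6-10 | P4 10-13 | P5 13-17 | P1 17-20 | P3 20-21 | P5 21-23 |
Completion: P1=20  P2=6  P3=21  P4=13  P5=23
Turnaround (C−A): P1=20  P2=6  P3=21  P4=13  P5=23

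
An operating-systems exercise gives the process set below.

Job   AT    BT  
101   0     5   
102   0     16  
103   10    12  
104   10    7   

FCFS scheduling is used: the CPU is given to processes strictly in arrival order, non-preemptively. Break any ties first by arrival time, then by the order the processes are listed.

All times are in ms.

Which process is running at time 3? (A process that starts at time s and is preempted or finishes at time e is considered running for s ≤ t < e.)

Schedule: | 101 0-5 | 102 5-21 | 103 21-33 | 104 33-40 |
Completion: 101=5  102=21  103=33  104=40
Turnaround (C−A): 101=5  102=21  103=23  104=30

101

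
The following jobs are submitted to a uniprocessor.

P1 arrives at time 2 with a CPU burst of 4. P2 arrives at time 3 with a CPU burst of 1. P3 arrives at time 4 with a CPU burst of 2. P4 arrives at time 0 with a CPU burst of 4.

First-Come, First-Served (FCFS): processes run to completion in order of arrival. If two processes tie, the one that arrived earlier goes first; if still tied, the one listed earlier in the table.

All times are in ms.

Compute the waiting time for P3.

Schedule: | P4 0-4 | P1 4-8 | P2 8-9 | P3 9-11 |
Completion: P1=8  P2=9  P3=11  P4=4
Waiting(P3) = turnaround − burst = 7 − 2 = 5

5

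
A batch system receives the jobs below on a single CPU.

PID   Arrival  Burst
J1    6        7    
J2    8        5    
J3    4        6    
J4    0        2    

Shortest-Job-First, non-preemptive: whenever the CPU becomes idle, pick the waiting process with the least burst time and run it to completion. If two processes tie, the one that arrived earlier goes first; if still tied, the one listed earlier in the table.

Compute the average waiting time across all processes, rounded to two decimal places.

2.75

Gantt: | J4 0-2 | idle 2-4 | J3 4-10 | J2 10-15 | J1 15-22 |
Completion: J1=22  J2=15  J3=10  J4=2
Turnaround (C−A): J1=16  J2=7  J3=6  J4=2
Waiting times: J1=9, J2=2, J3=0, J4=0
Average waiting = (9+2+0+0) / 4 = 11/4 = 2.75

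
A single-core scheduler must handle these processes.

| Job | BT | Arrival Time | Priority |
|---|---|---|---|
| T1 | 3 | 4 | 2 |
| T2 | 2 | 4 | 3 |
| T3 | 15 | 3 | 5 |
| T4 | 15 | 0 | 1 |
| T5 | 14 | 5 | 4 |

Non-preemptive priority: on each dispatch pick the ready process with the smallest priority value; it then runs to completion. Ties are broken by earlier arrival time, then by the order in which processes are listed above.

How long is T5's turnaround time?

Timeline: | T4 0-15 | T1 15-18 | T2 18-20 | T5 20-34 | T3 34-49 |
Completion: T1=18  T2=20  T3=49  T4=15  T5=34
Turnaround (C−A): T1=14  T2=16  T3=46  T4=15  T5=29
Turnaround(T5) = completion − arrival = 34 − 5 = 29

29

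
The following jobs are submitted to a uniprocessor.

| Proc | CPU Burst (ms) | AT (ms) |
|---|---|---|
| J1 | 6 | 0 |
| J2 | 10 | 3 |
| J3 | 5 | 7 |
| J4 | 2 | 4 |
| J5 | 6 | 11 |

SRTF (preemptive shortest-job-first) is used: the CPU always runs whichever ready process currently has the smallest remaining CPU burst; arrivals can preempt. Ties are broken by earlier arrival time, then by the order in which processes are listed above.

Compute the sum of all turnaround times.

50

Schedule: | J1 0-6 | J4 6-8 | J3 8-13 | J5 13-19 | J2 19-29 |
Completion: J1=6  J2=29  J3=13  J4=8  J5=19
Turnaround (C−A): J1=6  J2=26  J3=6  J4=4  J5=8
Turnaround = completion − arrival: J1=6, J2=26, J3=6, J4=4, J5=8
Total turnaround = 6 + 26 + 6 + 4 + 8 = 50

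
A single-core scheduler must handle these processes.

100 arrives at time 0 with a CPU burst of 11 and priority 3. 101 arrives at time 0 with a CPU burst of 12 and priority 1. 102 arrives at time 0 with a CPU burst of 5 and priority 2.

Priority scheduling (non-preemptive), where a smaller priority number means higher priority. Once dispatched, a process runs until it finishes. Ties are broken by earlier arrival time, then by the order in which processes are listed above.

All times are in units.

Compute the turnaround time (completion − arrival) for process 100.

28

Schedule: | 101 0-12 | 102 12-17 | 100 17-28 |
Completion: 100=28  101=12  102=17
Turnaround(100) = completion − arrival = 28 − 0 = 28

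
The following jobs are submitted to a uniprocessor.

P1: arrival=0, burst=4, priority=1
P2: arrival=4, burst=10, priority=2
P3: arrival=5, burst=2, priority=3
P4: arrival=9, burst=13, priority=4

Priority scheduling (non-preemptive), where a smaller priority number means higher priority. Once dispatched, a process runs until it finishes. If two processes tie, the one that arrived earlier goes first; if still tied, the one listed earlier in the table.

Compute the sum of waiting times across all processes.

16

Schedule: | P1 0-4 | P2 4-14 | P3 14-16 | P4 16-29 |
Completion: P1=4  P2=14  P3=16  P4=29
Waiting = turnaround − burst: P1=0, P2=0, P3=9, P4=7
Total waiting = 0 + 0 + 9 + 7 = 16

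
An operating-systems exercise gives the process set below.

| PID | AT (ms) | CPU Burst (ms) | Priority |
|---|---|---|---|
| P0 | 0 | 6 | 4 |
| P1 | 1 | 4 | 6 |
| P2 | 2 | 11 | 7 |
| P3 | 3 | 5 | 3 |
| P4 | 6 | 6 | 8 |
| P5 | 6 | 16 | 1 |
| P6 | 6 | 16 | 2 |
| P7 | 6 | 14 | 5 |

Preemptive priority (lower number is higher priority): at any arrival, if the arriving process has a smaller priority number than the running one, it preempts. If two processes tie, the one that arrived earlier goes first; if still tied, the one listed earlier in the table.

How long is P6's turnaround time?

32

Schedule: | P0 0-3 | P3 3-6 | P5 6-22 | P6 22-38 | P3 38-40 | P0 40-43 | P7 43-57 | P1 57-61 | P2 61-72 | P4 72-78 |
Completion: P0=43  P1=61  P2=72  P3=40  P4=78  P5=22  P6=38  P7=57
Turnaround(P6) = completion − arrival = 38 − 6 = 32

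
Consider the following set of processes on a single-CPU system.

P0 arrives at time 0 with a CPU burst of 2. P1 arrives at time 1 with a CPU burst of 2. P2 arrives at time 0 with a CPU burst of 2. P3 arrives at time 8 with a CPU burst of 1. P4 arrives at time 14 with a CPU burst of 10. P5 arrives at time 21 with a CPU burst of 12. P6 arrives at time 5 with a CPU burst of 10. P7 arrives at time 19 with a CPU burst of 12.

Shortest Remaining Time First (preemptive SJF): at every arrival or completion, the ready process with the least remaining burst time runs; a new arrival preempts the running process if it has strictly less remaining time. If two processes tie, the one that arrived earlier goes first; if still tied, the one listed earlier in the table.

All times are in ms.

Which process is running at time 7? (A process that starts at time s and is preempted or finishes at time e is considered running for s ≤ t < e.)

Schedule: | P0 0-2 | P2 2-4 | P1 4-6 | P6 6-8 | P3 8-9 | P6 9-17 | P4 17-27 | P7 27-39 | P5 39-51 |
Completion: P0=2  P1=6  P2=4  P3=9  P4=27  P5=51  P6=17  P7=39

P6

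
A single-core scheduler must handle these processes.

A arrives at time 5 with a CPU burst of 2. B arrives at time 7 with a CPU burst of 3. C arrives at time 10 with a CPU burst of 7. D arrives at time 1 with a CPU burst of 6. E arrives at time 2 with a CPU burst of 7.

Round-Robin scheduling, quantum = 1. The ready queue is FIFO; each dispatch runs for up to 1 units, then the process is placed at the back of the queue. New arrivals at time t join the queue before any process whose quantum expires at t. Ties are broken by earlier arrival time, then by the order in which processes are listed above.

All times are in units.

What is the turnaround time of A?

Timeline: | idle 0-1 | D 1-2 | E 2-3 | D 3-4 | E 4-5 | D 5-6 | A 6-7 | E 7-8 | D 8-9 | B 9-10 | A 10-11 | E 11-12 | D 12-13 | C 13-14 | B 14-15 | E 15-16 | D 16-17 | C 17-18 | B 18-19 | E 19-20 | C 20-21 | E 21-22 | C 22-26 |
Completion: A=11  B=19  C=26  D=17  E=22
Turnaround (C−A): A=6  B=12  C=16  D=16  E=20
Turnaround(A) = completion − arrival = 11 − 5 = 6

6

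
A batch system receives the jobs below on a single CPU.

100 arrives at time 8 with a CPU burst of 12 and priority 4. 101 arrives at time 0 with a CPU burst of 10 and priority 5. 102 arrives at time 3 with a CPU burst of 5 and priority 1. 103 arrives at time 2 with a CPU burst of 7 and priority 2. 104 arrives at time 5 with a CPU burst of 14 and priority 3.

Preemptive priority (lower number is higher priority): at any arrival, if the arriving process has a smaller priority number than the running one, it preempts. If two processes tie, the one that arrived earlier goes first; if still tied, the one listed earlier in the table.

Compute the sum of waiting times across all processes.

72

Gantt: | 101 0-2 | 103 2-3 | 102 3-8 | 103 8-14 | 104 14-28 | 100 28-40 | 101 40-48 |
Completion: 100=40  101=48  102=8  103=14  104=28
Turnaround (C−A): 100=32  101=48  102=5  103=12  104=23
Waiting = turnaround − burst: 100=20, 101=38, 102=0, 103=5, 104=9
Total waiting = 20 + 38 + 0 + 5 + 9 = 72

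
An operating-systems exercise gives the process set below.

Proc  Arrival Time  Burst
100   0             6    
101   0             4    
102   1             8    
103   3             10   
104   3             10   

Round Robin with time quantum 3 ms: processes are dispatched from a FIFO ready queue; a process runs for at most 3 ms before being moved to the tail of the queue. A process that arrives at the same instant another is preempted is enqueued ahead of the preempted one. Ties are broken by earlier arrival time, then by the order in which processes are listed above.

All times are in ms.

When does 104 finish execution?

Gantt: | 100 0-3 | 101 3-6 | 102 6-9 | 103 9-12 | 104 12-15 | 100 15-18 | 101 18-19 | 102 19-22 | 103 22-25 | 104 25-28 | 102 28-30 | 103 30-33 | 104 33-36 | 103 36-37 | 104 37-38 |
Completion: 100=18  101=19  102=30  103=37  104=38
Turnaround (C−A): 100=18  101=19  102=29  103=34  104=35

38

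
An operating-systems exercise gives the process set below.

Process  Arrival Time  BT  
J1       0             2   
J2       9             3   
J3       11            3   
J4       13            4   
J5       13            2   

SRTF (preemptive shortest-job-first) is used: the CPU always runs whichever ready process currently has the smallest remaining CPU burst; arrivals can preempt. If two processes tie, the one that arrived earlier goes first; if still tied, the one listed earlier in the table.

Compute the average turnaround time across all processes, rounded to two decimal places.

4.20

Gantt: | J1 0-2 | idle 2-9 | J2 9-12 | J3 12-15 | J5 15-17 | J4 17-21 |
Completion: J1=2  J2=12  J3=15  J4=21  J5=17
Turnaround (C−A): J1=2  J2=3  J3=4  J4=8  J5=4
Turnaround times: J1=2, J2=3, J3=4, J4=8, J5=4
Average turnaround = (2+3+4+8+4) / 5 = 21/5 = 4.20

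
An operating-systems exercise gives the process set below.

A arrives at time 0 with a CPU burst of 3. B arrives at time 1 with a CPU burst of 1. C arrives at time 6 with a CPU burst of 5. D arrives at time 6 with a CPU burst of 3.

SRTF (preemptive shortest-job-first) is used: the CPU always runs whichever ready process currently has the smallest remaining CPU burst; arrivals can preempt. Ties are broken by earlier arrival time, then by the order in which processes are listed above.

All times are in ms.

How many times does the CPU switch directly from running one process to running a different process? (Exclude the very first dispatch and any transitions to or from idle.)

Schedule: | A 0-1 | B 1-2 | A 2-4 | idle 4-6 | D 6-9 | C 9-14 |
Completion: A=4  B=2  C=14  D=9

3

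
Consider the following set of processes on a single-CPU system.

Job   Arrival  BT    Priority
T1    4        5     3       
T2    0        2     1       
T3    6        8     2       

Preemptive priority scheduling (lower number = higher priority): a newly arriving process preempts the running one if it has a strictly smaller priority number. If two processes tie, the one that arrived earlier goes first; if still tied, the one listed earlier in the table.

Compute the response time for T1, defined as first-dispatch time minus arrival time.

Schedule: | T2 0-2 | idle 2-4 | T1 4-6 | T3 6-14 | T1 14-17 |
Completion: T1=17  T2=2  T3=14
Turnaround (C−A): T1=13  T2=2  T3=8
Response(T1) = first start − arrival = 4 − 4 = 0

0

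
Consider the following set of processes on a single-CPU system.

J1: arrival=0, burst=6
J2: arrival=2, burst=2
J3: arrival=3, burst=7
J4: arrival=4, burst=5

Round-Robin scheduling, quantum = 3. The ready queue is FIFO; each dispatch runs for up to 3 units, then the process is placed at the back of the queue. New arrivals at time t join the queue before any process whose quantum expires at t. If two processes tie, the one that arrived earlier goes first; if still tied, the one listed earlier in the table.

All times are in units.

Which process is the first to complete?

Timeline: | J1 0-3 | J2 3-5 | J3 5-8 | J1 8-11 | J4 11-14 | J3 14-17 | J4 17-19 | J3 19-20 |
Completion: J1=11  J2=5  J3=20  J4=19
Turnaround (C−A): J1=11  J2=3  J3=17  J4=15
Finish order: J2 → J1 → J4 → J3

J2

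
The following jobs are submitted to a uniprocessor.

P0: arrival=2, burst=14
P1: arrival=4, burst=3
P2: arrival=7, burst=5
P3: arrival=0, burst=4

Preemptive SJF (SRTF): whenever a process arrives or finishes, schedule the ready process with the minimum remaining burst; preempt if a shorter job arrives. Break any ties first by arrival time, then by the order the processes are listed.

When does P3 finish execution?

4

Gantt: | P3 0-4 | P1 4-7 | P2 7-12 | P0 12-26 |
Completion: P0=26  P1=7  P2=12  P3=4
Turnaround (C−A): P0=24  P1=3  P2=5  P3=4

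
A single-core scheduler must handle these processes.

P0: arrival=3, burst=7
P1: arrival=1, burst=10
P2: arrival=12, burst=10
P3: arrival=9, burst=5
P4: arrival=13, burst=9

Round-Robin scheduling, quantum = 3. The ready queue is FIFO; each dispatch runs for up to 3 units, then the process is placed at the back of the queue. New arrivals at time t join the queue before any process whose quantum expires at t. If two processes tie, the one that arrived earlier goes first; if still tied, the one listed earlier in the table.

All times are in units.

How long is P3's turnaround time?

19

Gantt: | idle 0-1 | P1 1-4 | P0 4-7 | P1 7-10 | P0 10-13 | P3 13-16 | P1 16-19 | P2 19-22 | P4 22-25 | P0 25-26 | P3 26-28 | P1 28-29 | P2 29-32 | P4 32-35 | P2 35-38 | P4 38-41 | P2 41-42 |
Completion: P0=26  P1=29  P2=42  P3=28  P4=41
Turnaround(P3) = completion − arrival = 28 − 9 = 19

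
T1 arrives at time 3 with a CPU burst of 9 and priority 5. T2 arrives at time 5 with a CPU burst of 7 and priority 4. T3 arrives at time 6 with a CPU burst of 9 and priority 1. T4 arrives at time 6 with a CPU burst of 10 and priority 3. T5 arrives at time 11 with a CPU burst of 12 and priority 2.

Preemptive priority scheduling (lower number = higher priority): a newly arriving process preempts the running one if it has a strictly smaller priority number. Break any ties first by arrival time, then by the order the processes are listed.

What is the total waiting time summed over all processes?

94

Schedule: | idle 0-3 | T1 3-5 | T2 5-6 | T3 6-15 | T5 15-27 | T4 27-37 | T2 37-43 | T1 43-50 |
Completion: T1=50  T2=43  T3=15  T4=37  T5=27
Turnaround (C−A): T1=47  T2=38  T3=9  T4=31  T5=16
Waiting = turnaround − burst: T1=38, T2=31, T3=0, T4=21, T5=4
Total waiting = 38 + 31 + 0 + 21 + 4 = 94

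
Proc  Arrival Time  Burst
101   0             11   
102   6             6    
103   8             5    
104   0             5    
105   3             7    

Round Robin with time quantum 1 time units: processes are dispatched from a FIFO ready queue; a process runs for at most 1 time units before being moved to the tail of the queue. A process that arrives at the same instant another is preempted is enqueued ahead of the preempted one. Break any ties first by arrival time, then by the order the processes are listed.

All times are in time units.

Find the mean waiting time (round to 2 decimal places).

17.80

Timeline: | 101 0-1 | 104 1-2 | 101 2-3 | 104 3-4 | 105 4-5 | 101 5-6 | 104 6-7 | 105 7-8 | 102 8-9 | 101 9-10 | 104 10-11 | 103 11-12 | 105 12-13 | 102 13-14 | 101 14-15 | 104 15-16 | 103 16-17 | 105 17-18 | 102 18-19 | 101 19-20 | 103 20-21 | 105 21-22 | 102 22-23 | 101 23-24 | 103 24-25 | 105 25-26 | 102 26-27 | 101 27-28 | 103 28-29 | 105 29-30 | 102 30-31 | 101 31-34 |
Completion: 101=34  102=31  103=29  104=16  105=30
Waiting times: 101=23, 102=19, 103=16, 104=11, 105=20
Average waiting = (23+19+16+11+20) / 5 = 89/5 = 17.80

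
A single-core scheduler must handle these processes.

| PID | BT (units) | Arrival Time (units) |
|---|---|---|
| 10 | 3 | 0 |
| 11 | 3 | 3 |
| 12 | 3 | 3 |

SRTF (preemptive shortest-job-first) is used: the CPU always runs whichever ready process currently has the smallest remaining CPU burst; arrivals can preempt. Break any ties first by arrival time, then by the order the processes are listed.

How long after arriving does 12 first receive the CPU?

Gantt: | 10 0-3 | 11 3-6 | 12 6-9 |
Completion: 10=3  11=6  12=9
Response(12) = first start − arrival = 6 − 3 = 3

3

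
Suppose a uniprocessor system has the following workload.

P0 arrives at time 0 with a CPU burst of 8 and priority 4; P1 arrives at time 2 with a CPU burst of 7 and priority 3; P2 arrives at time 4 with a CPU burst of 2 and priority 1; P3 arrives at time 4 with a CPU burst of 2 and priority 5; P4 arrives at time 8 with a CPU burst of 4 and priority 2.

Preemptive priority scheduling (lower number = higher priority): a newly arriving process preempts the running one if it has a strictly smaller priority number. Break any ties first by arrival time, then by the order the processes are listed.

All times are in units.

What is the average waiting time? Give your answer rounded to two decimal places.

7.20

Schedule: | P0 0-2 | P1 2-4 | P2 4-6 | P1 6-8 | P4 8-12 | P1 12-15 | P0 15-21 | P3 21-23 |
Completion: P0=21  P1=15  P2=6  P3=23  P4=12
Turnaround (C−A): P0=21  P1=13  P2=2  P3=19  P4=4
Waiting times: P0=13, P1=6, P2=0, P3=17, P4=0
Average waiting = (13+6+0+17+0) / 5 = 36/5 = 7.20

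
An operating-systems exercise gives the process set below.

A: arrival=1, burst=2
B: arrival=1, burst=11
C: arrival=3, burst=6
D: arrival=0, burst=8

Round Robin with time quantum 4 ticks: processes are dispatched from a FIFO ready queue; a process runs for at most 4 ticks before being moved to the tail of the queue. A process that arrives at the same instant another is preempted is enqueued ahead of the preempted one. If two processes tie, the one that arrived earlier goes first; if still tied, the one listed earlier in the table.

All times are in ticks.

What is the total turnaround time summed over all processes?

70

Gantt: | D 0-4 | A 4-6 | B 6-10 | C 10-14 | D 14-18 | B 18-22 | C 22-24 | B 24-27 |
Completion: A=6  B=27  C=24  D=18
Turnaround = completion − arrival: A=5, B=26, C=21, D=18
Total turnaround = 5 + 26 + 21 + 18 = 70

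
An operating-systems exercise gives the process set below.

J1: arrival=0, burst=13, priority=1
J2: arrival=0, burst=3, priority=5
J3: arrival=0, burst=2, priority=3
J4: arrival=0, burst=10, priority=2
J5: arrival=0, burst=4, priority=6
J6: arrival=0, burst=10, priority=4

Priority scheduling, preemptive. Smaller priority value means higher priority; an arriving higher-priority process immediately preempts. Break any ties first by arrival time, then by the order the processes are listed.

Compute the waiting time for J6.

Schedule: | J1 0-13 | J4 13-23 | J3 23-25 | J6 25-35 | J2 35-38 | J5 38-42 |
Completion: J1=13  J2=38  J3=25  J4=23  J5=42  J6=35
Waiting(J6) = turnaround − burst = 35 − 10 = 25

25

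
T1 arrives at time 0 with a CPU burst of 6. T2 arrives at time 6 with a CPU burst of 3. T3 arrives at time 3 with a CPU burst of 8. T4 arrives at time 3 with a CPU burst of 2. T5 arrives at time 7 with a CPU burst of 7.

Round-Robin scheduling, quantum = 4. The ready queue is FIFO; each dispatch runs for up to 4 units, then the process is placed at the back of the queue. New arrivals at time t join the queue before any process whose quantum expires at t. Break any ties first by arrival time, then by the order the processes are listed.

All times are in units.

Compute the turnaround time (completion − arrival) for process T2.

Schedule: | T1 0-4 | T3 4-8 | T4 8-10 | T1 10-12 | T2 12-15 | T5 15-19 | T3 19-23 | T5 23-26 |
Completion: T1=12  T2=15  T3=23  T4=10  T5=26
Turnaround (C−A): T1=12  T2=9  T3=20  T4=7  T5=19
Turnaround(T2) = completion − arrival = 15 − 6 = 9

9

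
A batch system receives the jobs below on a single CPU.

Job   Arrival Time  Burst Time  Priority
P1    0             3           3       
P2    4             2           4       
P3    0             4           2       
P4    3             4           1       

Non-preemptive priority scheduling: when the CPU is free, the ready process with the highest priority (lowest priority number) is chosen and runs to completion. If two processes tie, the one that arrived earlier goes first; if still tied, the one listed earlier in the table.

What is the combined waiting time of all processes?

16

Timeline: | P3 0-4 | P4 4-8 | P1 8-11 | P2 11-13 |
Completion: P1=11  P2=13  P3=4  P4=8
Waiting = turnaround − burst: P1=8, P2=7, P3=0, P4=1
Total waiting = 8 + 7 + 0 + 1 = 16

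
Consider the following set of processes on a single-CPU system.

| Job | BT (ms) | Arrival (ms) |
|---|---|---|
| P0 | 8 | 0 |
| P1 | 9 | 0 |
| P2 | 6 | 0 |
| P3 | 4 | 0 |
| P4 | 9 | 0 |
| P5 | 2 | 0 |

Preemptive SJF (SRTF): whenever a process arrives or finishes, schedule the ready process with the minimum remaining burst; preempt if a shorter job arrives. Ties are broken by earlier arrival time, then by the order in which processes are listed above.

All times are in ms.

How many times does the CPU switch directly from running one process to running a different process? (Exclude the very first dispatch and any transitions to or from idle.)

Schedule: | P5 0-2 | P3 2-6 | P2 6-12 | P0 12-20 | P1 20-29 | P4 29-38 |
Completion: P0=20  P1=29  P2=12  P3=6  P4=38  P5=2
Turnaround (C−A): P0=20  P1=29  P2=12  P3=6  P4=38  P5=2

5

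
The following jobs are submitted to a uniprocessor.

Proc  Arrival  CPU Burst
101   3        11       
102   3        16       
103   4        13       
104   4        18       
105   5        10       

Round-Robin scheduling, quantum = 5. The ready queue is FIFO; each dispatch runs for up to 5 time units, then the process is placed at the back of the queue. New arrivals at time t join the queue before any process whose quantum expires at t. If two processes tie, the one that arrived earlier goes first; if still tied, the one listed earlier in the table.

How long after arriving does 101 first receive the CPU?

0

Gantt: | idle 0-3 | 101 3-8 | 102 8-13 | 103 13-18 | 104 18-23 | 105 23-28 | 101 28-33 | 102 33-38 | 103 38-43 | 104 43-48 | 105 48-53 | 101 53-54 | 102 54-59 | 103 59-62 | 104 62-67 | 102 67-68 | 104 68-71 |
Completion: 101=54  102=68  103=62  104=71  105=53
Turnaround (C−A): 101=51  102=65  103=58  104=67  105=48
Response(101) = first start − arrival = 3 − 3 = 0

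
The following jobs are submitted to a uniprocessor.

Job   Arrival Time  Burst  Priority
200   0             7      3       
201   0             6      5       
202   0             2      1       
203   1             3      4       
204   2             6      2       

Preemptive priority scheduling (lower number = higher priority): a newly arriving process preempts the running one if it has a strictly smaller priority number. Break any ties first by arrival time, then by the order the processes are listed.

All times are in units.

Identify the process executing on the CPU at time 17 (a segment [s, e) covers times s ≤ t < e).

203

Timeline: | 202 0-2 | 204 2-8 | 200 8-15 | 203 15-18 | 201 18-24 |
Completion: 200=15  201=24  202=2  203=18  204=8
Turnaround (C−A): 200=15  201=24  202=2  203=17  204=6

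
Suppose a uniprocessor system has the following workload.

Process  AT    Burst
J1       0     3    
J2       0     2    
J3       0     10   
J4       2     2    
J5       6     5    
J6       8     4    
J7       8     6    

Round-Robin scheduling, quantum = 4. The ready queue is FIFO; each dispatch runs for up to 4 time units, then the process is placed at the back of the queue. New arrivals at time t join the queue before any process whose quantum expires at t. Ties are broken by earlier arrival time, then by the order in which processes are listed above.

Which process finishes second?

Timeline: | J1 0-3 | J2 3-5 | J3 5-9 | J4 9-11 | J5 11-15 | J6 15-19 | J7 19-23 | J3 23-27 | J5 27-28 | J7 28-30 | J3 30-32 |
Completion: J1=3  J2=5  J3=32  J4=11  J5=28  J6=19  J7=30
Turnaround (C−A): J1=3  J2=5  J3=32  J4=9  J5=22  J6=11  J7=22
Finish order: J1 → J2 → J4 → J6 → J5 → J7 → J3

J2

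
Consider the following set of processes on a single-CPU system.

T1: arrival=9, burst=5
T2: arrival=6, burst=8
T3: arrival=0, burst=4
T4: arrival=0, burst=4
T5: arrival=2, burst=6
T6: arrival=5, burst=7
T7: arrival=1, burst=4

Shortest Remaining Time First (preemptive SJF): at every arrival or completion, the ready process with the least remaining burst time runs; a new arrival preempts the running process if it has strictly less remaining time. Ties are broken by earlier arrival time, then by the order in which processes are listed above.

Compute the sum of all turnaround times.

109

Timeline: | T3 0-4 | T4 4-8 | T7 8-12 | T1 12-17 | T5 17-23 | T6 23-30 | T2 30-38 |
Completion: T1=17  T2=38  T3=4  T4=8  T5=23  T6=30  T7=12
Turnaround = completion − arrival: T1=8, T2=32, T3=4, T4=8, T5=21, T6=25, T7=11
Total turnaround = 8 + 32 + 4 + 8 + 21 + 25 + 11 = 109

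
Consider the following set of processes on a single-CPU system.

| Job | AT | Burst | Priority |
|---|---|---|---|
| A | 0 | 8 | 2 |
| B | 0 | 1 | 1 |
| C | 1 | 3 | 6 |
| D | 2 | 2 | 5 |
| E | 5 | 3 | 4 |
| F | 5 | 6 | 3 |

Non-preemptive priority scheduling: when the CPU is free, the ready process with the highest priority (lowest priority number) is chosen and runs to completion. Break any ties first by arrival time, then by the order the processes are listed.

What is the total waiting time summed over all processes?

50

Timeline: | B 0-1 | A 1-9 | F 9-15 | E 15-18 | D 18-20 | C 20-23 |
Completion: A=9  B=1  C=23  D=20  E=18  F=15
Turnaround (C−A): A=9  B=1  C=22  D=18  E=13  F=10
Waiting = turnaround − burst: A=1, B=0, C=19, D=16, E=10, F=4
Total waiting = 1 + 0 + 19 + 16 + 10 + 4 = 50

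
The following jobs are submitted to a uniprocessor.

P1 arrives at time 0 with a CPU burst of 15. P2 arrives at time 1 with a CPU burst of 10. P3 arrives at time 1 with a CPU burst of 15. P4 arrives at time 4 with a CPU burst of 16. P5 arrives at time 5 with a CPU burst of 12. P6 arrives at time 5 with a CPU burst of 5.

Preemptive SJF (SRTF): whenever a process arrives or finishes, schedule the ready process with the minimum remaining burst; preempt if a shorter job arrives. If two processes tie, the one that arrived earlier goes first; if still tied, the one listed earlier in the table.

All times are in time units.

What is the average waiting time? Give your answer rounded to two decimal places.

Timeline: | P1 0-1 | P2 1-5 | P6 5-10 | P2 10-16 | P5 16-28 | P1 28-42 | P3 42-57 | P4 57-73 |
Completion: P1=42  P2=16  P3=57  P4=73  P5=28  P6=10
Waiting times: P1=27, P2=5, P3=41, P4=53, P5=11, P6=0
Average waiting = (27+5+41+53+11+0) / 6 = 137/6 = 22.83

22.83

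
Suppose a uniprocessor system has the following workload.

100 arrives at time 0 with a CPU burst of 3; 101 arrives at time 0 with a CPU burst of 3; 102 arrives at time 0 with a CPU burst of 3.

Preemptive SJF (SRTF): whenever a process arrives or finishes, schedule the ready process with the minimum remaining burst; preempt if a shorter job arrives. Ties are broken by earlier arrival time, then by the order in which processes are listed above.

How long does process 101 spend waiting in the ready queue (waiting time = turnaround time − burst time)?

Gantt: | 100 0-3 | 101 3-6 | 102 6-9 |
Completion: 100=3  101=6  102=9
Waiting(101) = turnaround − burst = 6 − 3 = 3

3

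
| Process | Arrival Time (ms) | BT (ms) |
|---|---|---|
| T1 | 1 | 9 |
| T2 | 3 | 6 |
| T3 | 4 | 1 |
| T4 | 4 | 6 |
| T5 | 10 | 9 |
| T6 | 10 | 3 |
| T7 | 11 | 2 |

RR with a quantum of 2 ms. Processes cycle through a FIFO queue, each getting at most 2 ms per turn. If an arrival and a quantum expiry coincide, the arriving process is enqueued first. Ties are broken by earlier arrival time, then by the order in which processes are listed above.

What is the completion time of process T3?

Gantt: | idle 0-1 | T1 1-3 | T2 3-5 | T1 5-7 | T3 7-8 | T4 8-10 | T2 10-12 | T1 12-14 | T5 14-16 | T6 16-18 | T4 18-20 | T7 20-22 | T2 22-24 | T1 24-26 | T5 26-28 | T6 28-29 | T4 29-31 | T1 31-32 | T5 32-37 |
Completion: T1=32  T2=24  T3=8  T4=31  T5=37  T6=29  T7=22
Turnaround (C−A): T1=31  T2=21  T3=4  T4=27  T5=27  T6=19  T7=11

8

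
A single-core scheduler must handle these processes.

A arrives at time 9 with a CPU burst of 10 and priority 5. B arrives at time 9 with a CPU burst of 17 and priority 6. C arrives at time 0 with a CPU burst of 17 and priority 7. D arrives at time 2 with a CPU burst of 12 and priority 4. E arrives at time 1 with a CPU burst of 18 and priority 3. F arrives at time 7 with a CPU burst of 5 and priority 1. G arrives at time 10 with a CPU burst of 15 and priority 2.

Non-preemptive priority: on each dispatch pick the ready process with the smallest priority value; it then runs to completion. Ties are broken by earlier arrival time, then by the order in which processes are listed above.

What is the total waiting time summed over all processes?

Schedule: | C 0-17 | F 17-22 | G 22-37 | E 37-55 | D 55-67 | A 67-77 | B 77-94 |
Completion: A=77  B=94  C=17  D=67  E=55  F=22  G=37
Turnaround (C−A): A=68  B=85  C=17  D=65  E=54  F=15  G=27
Waiting = turnaround − burst: A=58, B=68, C=0, D=53, E=36, F=10, G=12
Total waiting = 58 + 68 + 0 + 53 + 36 + 10 + 12 = 237

237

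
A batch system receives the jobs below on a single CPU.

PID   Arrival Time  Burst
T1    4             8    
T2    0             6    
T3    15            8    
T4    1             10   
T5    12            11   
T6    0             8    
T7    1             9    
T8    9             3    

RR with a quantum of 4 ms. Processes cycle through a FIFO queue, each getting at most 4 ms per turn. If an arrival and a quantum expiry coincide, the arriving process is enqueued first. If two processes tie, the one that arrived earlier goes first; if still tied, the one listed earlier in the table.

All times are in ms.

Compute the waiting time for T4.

44

Gantt: | T2 0-4 | T6 4-8 | T4 8-12 | T7 12-16 | T1 16-20 | T2 20-22 | T6 22-26 | T8 26-29 | T5 29-33 | T4 33-37 | T3 37-41 | T7 41-45 | T1 45-49 | T5 49-53 | T4 53-55 | T3 55-59 | T7 59-60 | T5 60-63 |
Completion: T1=49  T2=22  T3=59  T4=55  T5=63  T6=26  T7=60  T8=29
Waiting(T4) = turnaround − burst = 54 − 10 = 44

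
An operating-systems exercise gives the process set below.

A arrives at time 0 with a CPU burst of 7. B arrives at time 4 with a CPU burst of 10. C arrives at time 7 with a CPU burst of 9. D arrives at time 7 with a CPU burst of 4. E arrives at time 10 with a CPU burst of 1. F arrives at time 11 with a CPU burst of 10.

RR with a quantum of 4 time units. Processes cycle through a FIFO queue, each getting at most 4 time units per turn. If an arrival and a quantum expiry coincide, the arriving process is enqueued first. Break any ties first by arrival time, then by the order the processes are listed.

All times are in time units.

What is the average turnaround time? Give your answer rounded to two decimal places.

21.50

Schedule: | A 0-4 | B 4-8 | A 8-11 | C 11-15 | D 15-19 | B 19-23 | E 23-24 | F 24-28 | C 28-32 | B 32-34 | F 34-38 | C 38-39 | F 39-41 |
Completion: A=11  B=34  C=39  D=19  E=24  F=41
Turnaround times: A=11, B=30, C=32, D=12, E=14, F=30
Average turnaround = (11+30+32+12+14+30) / 6 = 129/6 = 21.50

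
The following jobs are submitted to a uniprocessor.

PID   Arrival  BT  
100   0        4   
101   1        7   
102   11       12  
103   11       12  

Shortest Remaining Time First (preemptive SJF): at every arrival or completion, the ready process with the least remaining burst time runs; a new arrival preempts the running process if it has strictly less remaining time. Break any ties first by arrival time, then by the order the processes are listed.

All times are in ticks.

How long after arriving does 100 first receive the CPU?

Gantt: | 100 0-4 | 101 4-11 | 102 11-23 | 103 23-35 |
Completion: 100=4  101=11  102=23  103=35
Turnaround (C−A): 100=4  101=10  102=12  103=24
Response(100) = first start − arrival = 0 − 0 = 0

0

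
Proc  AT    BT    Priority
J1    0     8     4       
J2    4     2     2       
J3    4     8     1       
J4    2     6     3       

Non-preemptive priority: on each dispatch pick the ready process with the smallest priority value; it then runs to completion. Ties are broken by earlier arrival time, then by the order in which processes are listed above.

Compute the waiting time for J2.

Schedule: | J1 0-8 | J3 8-16 | J2 16-18 | J4 18-24 |
Completion: J1=8  J2=18  J3=16  J4=24
Waiting(J2) = turnaround − burst = 14 − 2 = 12

12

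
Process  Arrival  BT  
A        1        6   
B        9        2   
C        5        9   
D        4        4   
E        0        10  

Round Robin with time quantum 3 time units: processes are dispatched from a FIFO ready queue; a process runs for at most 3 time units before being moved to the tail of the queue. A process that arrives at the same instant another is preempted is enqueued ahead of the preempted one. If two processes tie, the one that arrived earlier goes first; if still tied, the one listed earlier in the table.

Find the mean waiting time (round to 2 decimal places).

Timeline: | E 0-3 | A 3-6 | E 6-9 | D 9-12 | C 12-15 | A 15-18 | B 18-20 | E 20-23 | D 23-24 | C 24-27 | E 27-28 | C 28-31 |
Completion: A=18  B=20  C=31  D=24  E=28
Waiting times: A=11, B=9, C=17, D=16, E=18
Average waiting = (11+9+17+16+18) / 5 = 71/5 = 14.20

14.20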